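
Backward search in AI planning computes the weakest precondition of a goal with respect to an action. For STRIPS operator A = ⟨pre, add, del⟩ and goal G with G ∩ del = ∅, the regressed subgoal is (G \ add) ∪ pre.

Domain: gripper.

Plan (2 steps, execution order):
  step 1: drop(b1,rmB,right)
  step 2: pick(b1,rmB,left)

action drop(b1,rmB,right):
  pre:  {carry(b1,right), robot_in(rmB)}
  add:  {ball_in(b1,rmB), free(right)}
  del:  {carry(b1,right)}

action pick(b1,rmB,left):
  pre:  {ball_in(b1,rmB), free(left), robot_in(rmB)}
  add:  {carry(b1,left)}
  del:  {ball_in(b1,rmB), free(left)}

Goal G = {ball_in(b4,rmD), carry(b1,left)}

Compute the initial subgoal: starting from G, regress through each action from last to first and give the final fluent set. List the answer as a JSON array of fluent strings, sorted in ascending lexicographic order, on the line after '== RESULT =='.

Work backward from the goal:
  through step 2 (pick(b1,rmB,left)): drop {carry(b1,left)}, keep {ball_in(b4,rmD)}, require {ball_in(b1,rmB), free(left), robot_in(rmB)}
    → {ball_in(b1,rmB), ball_in(b4,rmD), free(left), robot_in(rmB)}
  through step 1 (drop(b1,rmB,right)): drop {ball_in(b1,rmB)}, keep {ball_in(b4,rmD), free(left), robot_in(rmB)}, require {carry(b1,right), robot_in(rmB)}
    → {ball_in(b4,rmD), carry(b1,right), free(left), robot_in(rmB)}

== RESULT ==
["ball_in(b4,rmD)", "carry(b1,right)", "free(left)", "robot_in(rmB)"]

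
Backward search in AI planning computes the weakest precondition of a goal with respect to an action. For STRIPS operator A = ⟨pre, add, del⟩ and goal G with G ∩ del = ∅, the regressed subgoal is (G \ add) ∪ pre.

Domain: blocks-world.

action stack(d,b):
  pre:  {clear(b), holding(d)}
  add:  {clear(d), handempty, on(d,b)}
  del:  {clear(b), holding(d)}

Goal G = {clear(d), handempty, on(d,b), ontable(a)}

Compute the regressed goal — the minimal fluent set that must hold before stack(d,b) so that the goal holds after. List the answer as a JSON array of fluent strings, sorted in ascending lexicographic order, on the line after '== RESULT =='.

Compute (G \ add) ∪ pre:
  G ∩ del = {}  (empty — regression defined)
  G \ add = {clear(d), handempty, on(d,b), ontable(a)} \ {clear(d), handempty, on(d,b)} = {ontable(a)}
  ∪ pre   = {ontable(a)} ∪ {clear(b), holding(d)}
          = {clear(b), holding(d), ontable(a)}

== RESULT ==
["clear(b)", "holding(d)", "ontable(a)"]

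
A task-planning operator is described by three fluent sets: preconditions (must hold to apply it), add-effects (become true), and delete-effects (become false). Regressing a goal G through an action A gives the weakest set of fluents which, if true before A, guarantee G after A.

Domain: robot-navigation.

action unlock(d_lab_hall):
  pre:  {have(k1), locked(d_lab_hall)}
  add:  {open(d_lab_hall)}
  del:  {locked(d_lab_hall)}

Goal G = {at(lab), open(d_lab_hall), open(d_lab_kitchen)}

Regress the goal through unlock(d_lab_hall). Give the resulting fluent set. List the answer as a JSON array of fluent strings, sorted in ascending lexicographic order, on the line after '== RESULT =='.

Regress:
  G ∩ del = {}  (empty — regression defined)
  G \ add = {at(lab), open(d_lab_hall), open(d_lab_kitchen)} \ {open(d_lab_hall)} = {at(lab), open(d_lab_kitchen)}
  ∪ pre   = {at(lab), open(d_lab_kitchen)} ∪ {have(k1), locked(d_lab_hall)}
          = {at(lab), have(k1), locked(d_lab_hall), open(d_lab_kitchen)}

== RESULT ==
["at(lab)", "have(k1)", "locked(d_lab_hall)", "open(d_lab_kitchen)"]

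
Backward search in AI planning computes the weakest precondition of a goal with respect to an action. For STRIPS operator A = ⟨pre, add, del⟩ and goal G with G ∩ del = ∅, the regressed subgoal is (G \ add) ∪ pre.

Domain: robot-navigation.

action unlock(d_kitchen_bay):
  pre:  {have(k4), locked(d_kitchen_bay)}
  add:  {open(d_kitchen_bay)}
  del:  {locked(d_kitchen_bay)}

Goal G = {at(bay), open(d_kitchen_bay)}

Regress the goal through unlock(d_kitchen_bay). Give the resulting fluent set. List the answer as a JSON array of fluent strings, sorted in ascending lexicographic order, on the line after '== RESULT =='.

Compute (G \ add) ∪ pre:
  G ∩ del = {}  (empty — regression defined)
  G \ add = {at(bay), open(d_kitchen_bay)} \ {open(d_kitchen_bay)} = {at(bay)}
  ∪ pre   = {at(bay)} ∪ {have(k4), locked(d_kitchen_bay)}
          = {at(bay), have(k4), locked(d_kitchen_bay)}

== RESULT ==
["at(bay)", "have(k4)", "locked(d_kitchen_bay)"]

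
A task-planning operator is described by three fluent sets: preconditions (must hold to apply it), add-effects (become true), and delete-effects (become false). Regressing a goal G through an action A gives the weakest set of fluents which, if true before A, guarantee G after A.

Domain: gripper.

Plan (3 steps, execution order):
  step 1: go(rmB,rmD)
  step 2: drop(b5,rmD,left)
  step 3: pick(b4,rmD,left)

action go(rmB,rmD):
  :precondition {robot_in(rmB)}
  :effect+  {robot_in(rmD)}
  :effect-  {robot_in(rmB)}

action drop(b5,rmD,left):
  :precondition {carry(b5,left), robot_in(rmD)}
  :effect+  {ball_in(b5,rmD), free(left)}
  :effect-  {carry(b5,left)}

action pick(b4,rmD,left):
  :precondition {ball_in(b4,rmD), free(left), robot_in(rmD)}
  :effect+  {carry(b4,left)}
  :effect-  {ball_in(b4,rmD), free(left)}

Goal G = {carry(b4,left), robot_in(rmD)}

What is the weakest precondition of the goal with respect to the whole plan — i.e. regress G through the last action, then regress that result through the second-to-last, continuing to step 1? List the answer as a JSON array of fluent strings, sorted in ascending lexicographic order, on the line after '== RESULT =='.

Work backward from the goal:
  through step 3 (pick(b4,rmD,left)): drop {carry(b4,left)}, keep {robot_in(rmD)}, require {ball_in(b4,rmD), free(left), robot_in(rmD)}
    → {ball_in(b4,rmD), free(left), robot_in(rmD)}
  through step 2 (drop(b5,rmD,left)): drop {free(left)}, keep {ball_in(b4,rmD), robot_in(rmD)}, require {carry(b5,left), robot_in(rmD)}
    → {ball_in(b4,rmD), carry(b5,left), robot_in(rmD)}
  through step 1 (go(rmB,rmD)): drop {robot_in(rmD)}, keep {ball_in(b4,rmD), carry(b5,left)}, require {robot_in(rmB)}
    → {ball_in(b4,rmD), carry(b5,left), robot_in(rmB)}

== RESULT ==
["ball_in(b4,rmD)", "carry(b5,left)", "robot_in(rmB)"]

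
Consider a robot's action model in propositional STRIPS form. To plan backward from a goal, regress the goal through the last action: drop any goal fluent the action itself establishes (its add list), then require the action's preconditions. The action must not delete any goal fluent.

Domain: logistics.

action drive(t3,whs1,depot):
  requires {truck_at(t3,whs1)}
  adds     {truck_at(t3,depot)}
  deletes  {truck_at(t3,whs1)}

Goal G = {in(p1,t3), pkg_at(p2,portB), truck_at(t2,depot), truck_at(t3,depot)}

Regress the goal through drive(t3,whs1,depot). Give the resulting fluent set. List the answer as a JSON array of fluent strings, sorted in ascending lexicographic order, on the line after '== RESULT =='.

Compute (G \ add) ∪ pre:
  G ∩ del = {}  (empty — regression defined)
  G \ add = {in(p1,t3), pkg_at(p2,portB), truck_at(t2,depot), truck_at(t3,depot)} \ {truck_at(t3,depot)} = {in(p1,t3), pkg_at(p2,portB), truck_at(t2,depot)}
  ∪ pre   = {in(p1,t3), pkg_at(p2,portB), truck_at(t2,depot)} ∪ {truck_at(t3,whs1)}
          = {in(p1,t3), pkg_at(p2,portB), truck_at(t2,depot), truck_at(t3,whs1)}

== RESULT ==
["in(p1,t3)", "pkg_at(p2,portB)", "truck_at(t2,depot)", "truck_at(t3,whs1)"]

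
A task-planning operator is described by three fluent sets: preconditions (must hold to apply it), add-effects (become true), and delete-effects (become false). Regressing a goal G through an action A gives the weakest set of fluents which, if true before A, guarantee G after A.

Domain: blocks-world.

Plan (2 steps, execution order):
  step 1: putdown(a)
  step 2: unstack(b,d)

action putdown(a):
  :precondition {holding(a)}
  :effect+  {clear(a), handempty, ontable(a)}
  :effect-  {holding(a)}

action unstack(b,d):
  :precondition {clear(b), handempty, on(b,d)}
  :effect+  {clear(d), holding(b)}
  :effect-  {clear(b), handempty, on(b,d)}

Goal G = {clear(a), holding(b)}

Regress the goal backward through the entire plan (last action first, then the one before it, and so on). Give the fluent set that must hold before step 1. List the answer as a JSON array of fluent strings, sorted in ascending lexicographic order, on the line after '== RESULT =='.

Regress step by step:
  through step 2 (unstack(b,d)): drop {holding(b)}, keep {clear(a)}, require {clear(b), handempty, on(b,d)}
    → {clear(a), clear(b), handempty, on(b,d)}
  through step 1 (putdown(a)): drop {clear(a), handempty}, keep {clear(b), on(b,d)}, require {holding(a)}
    → {clear(b), holding(a), on(b,d)}

== RESULT ==
["clear(b)", "holding(a)", "on(b,d)"]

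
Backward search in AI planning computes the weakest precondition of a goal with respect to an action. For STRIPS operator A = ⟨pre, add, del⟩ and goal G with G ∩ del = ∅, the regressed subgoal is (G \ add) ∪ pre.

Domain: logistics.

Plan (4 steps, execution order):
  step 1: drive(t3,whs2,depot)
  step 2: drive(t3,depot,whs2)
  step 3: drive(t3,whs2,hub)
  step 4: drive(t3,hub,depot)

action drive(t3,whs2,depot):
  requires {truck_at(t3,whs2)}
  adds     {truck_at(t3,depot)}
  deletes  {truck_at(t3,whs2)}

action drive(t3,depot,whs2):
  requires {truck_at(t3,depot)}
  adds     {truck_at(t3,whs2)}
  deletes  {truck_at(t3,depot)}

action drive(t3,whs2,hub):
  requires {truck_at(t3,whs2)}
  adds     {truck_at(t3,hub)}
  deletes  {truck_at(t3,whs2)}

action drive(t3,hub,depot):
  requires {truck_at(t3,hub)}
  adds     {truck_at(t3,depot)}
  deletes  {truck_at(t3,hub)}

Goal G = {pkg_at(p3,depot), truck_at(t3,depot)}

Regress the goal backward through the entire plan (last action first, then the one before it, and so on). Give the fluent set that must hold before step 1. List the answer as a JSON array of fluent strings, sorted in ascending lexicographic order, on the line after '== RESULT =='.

Work backward from the goal:
  through step 4 (drive(t3,hub,depot)): drop {truck_at(t3,depot)}, keep {pkg_at(p3,depot)}, require {truck_at(t3,hub)}
    → {pkg_at(p3,depot), truck_at(t3,hub)}
  through step 3 (drive(t3,whs2,hub)): drop {truck_at(t3,hub)}, keep {pkg_at(p3,depot)}, require {truck_at(t3,whs2)}
    → {pkg_at(p3,depot), truck_at(t3,whs2)}
  through step 2 (drive(t3,depot,whs2)): drop {truck_at(t3,whs2)}, keep {pkg_at(p3,depot)}, require {truck_at(t3,depot)}
    → {pkg_at(p3,depot), truck_at(t3,depot)}
  through step 1 (drive(t3,whs2,depot)): drop {truck_at(t3,depot)}, keep {pkg_at(p3,depot)}, require {truck_at(t3,whs2)}
    → {pkg_at(p3,depot), truck_at(t3,whs2)}

== RESULT ==
["pkg_at(p3,depot)", "truck_at(t3,whs2)"]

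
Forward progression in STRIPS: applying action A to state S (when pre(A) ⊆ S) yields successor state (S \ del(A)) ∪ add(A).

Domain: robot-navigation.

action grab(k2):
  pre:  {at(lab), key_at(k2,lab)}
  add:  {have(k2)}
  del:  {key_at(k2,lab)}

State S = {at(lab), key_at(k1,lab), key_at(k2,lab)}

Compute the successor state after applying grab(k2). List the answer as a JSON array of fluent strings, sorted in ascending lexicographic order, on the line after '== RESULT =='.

Progress:
  pre ⊆ S: {at(lab), key_at(k2,lab)} ⊆ S  — applicable
  S \ del = {at(lab), key_at(k1,lab)}
  ∪ add   = {at(lab), have(k2), key_at(k1,lab)}

== RESULT ==
["at(lab)", "have(k2)", "key_at(k1,lab)"]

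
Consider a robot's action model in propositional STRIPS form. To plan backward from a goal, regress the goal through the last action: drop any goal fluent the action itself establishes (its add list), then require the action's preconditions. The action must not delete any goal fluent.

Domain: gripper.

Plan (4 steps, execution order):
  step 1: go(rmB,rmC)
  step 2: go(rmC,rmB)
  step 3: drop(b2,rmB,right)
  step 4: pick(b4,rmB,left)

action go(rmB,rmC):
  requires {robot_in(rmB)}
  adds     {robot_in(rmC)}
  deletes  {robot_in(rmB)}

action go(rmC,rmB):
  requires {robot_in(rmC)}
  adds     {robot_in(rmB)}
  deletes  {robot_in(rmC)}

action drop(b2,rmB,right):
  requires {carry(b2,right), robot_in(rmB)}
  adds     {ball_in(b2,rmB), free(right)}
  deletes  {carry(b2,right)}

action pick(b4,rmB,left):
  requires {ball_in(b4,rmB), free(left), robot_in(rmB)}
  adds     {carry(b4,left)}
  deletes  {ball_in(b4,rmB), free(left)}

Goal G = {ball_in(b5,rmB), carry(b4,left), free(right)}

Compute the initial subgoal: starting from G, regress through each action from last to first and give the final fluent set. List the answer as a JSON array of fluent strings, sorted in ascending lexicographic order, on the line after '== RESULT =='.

Regress step by step:
  through step 4 (pick(b4,rmB,left)): drop {carry(b4,left)}, keep {ball_in(b5,rmB), free(right)}, require {ball_in(b4,rmB), free(left), robot_in(rmB)}
    → {ball_in(b4,rmB), ball_in(b5,rmB), free(left), free(right), robot_in(rmB)}
  through step 3 (drop(b2,rmB,right)): drop {free(right)}, keep {ball_in(b4,rmB), ball_in(b5,rmB), free(left), robot_in(rmB)}, require {carry(b2,right), robot_in(rmB)}
    → {ball_in(b4,rmB), ball_in(b5,rmB), carry(b2,right), free(left), robot_in(rmB)}
  through step 2 (go(rmC,rmB)): drop {robot_in(rmB)}, keep {ball_in(b4,rmB), ball_in(b5,rmB), carry(b2,right), free(left)}, require {robot_in(rmC)}
    → {ball_in(b4,rmB), ball_in(b5,rmB), carry(b2,right), free(left), robot_in(rmC)}
  through step 1 (go(rmB,rmC)): drop {robot_in(rmC)}, keep {ball_in(b4,rmB), ball_in(b5,rmB), carry(b2,right), free(left)}, require {robot_in(rmB)}
    → {ball_in(b4,rmB), ball_in(b5,rmB), carry(b2,right), free(left), robot_in(rmB)}

== RESULT ==
["ball_in(b4,rmB)", "ball_in(b5,rmB)", "carry(b2,right)", "free(left)", "robot_in(rmB)"]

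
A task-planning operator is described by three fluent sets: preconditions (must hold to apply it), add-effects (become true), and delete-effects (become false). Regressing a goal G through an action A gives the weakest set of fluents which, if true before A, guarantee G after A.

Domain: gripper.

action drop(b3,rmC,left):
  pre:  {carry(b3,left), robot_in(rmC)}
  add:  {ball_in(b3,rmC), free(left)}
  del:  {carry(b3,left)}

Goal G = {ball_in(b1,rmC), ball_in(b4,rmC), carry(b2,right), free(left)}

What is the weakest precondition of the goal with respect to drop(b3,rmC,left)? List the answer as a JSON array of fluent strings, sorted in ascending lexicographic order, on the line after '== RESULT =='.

Compute (G \ add) ∪ pre:
  G ∩ del = {}  (empty — regression defined)
  G \ add = {ball_in(b1,rmC), ball_in(b4,rmC), carry(b2,right), free(left)} \ {ball_in(b3,rmC), free(left)} = {ball_in(b1,rmC), ball_in(b4,rmC), carry(b2,right)}
  ∪ pre   = {ball_in(b1,rmC), ball_in(b4,rmC), carry(b2,right)} ∪ {carry(b3,left), robot_in(rmC)}
          = {ball_in(b1,rmC), ball_in(b4,rmC), carry(b2,right), carry(b3,left), robot_in(rmC)}

== RESULT ==
["ball_in(b1,rmC)", "ball_in(b4,rmC)", "carry(b2,right)", "carry(b3,left)", "robot_in(rmC)"]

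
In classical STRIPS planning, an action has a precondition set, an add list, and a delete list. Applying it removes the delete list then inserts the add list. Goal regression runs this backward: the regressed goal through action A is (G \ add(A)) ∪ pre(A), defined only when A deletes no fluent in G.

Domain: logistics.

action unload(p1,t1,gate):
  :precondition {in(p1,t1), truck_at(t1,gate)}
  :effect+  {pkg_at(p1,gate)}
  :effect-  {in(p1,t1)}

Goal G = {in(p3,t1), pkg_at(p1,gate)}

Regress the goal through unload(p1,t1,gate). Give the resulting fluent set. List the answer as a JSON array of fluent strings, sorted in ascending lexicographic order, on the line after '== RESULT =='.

Compute (G \ add) ∪ pre:
  G ∩ del = {}  (empty — regression defined)
  G \ add = {in(p3,t1), pkg_at(p1,gate)} \ {pkg_at(p1,gate)} = {in(p3,t1)}
  ∪ pre   = {in(p3,t1)} ∪ {in(p1,t1), truck_at(t1,gate)}
          = {in(p1,t1), in(p3,t1), truck_at(t1,gate)}

== RESULT ==
["in(p1,t1)", "in(p3,t1)", "truck_at(t1,gate)"]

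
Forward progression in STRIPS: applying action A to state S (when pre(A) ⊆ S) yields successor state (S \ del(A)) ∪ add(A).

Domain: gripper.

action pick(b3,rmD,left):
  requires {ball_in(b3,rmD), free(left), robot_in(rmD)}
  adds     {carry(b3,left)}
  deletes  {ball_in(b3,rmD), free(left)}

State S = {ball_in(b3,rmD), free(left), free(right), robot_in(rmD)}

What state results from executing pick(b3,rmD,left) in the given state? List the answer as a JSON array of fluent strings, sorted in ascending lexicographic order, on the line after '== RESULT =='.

Progress:
  pre ⊆ S: {ball_in(b3,rmD), free(left), robot_in(rmD)} ⊆ S  — applicable
  S \ del = {free(right), robot_in(rmD)}
  ∪ add   = {carry(b3,left), free(right), robot_in(rmD)}

== RESULT ==
["carry(b3,left)", "free(right)", "robot_in(rmD)"]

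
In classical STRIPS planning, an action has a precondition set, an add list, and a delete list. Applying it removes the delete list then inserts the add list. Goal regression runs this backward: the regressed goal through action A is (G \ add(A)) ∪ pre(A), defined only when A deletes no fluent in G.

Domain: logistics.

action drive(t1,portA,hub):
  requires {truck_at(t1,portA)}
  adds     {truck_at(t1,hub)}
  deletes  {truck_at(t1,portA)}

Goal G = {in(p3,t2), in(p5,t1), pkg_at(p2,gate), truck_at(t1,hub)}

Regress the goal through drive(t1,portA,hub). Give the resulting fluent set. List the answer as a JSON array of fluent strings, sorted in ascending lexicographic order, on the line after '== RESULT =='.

Compute (G \ add) ∪ pre:
  G ∩ del = {}  (empty — regression defined)
  G \ add = {in(p3,t2), in(p5,t1), pkg_at(p2,gate), truck_at(t1,hub)} \ {truck_at(t1,hub)} = {in(p3,t2), in(p5,t1), pkg_at(p2,gate)}
  ∪ pre   = {in(p3,t2), in(p5,t1), pkg_at(p2,gate)} ∪ {truck_at(t1,portA)}
          = {in(p3,t2), in(p5,t1), pkg_at(p2,gate), truck_at(t1,portA)}

== RESULT ==
["in(p3,t2)", "in(p5,t1)", "pkg_at(p2,gate)", "truck_at(t1,portA)"]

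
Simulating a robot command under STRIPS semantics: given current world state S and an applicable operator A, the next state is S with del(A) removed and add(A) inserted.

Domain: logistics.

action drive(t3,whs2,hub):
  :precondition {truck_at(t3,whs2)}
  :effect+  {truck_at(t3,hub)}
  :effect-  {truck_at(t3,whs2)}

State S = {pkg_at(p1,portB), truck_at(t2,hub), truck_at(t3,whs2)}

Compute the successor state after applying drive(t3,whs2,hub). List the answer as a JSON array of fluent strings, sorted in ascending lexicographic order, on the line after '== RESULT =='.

Compute (S \ del) ∪ add:
  pre ⊆ S: {truck_at(t3,whs2)} ⊆ S  — applicable
  S \ del = {pkg_at(p1,portB), truck_at(t2,hub)}
  ∪ add   = {pkg_at(p1,portB), truck_at(t2,hub), truck_at(t3,hub)}

== RESULT ==
["pkg_at(p1,portB)", "truck_at(t2,hub)", "truck_at(t3,hub)"]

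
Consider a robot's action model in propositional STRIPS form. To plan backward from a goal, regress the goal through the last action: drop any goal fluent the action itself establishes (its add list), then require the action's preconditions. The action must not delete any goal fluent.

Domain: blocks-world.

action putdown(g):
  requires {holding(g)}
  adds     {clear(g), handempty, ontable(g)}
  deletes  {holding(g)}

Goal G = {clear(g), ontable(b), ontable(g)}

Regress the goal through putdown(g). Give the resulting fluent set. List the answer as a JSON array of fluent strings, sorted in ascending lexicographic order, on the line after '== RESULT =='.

Regress:
  G ∩ del = {}  (empty — regression defined)
  G \ add = {clear(g), ontable(b), ontable(g)} \ {clear(g), handempty, ontable(g)} = {ontable(b)}
  ∪ pre   = {ontable(b)} ∪ {holding(g)}
          = {holding(g), ontable(b)}

== RESULT ==
["holding(g)", "ontable(b)"]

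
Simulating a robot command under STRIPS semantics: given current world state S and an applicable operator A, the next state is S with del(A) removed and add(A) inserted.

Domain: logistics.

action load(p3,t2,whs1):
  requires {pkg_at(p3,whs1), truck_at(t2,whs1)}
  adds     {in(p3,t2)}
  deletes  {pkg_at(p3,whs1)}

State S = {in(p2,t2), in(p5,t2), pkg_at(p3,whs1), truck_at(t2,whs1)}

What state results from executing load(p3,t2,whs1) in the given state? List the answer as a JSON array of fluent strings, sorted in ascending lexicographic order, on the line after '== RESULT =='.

Compute (S \ del) ∪ add:
  pre ⊆ S: {pkg_at(p3,whs1), truck_at(t2,whs1)} ⊆ S  — applicable
  S \ del = {in(p2,t2), in(p5,t2), truck_at(t2,whs1)}
  ∪ add   = {in(p2,t2), in(p3,t2), in(p5,t2), truck_at(t2,whs1)}

== RESULT ==
["in(p2,t2)", "in(p3,t2)", "in(p5,t2)", "truck_at(t2,whs1)"]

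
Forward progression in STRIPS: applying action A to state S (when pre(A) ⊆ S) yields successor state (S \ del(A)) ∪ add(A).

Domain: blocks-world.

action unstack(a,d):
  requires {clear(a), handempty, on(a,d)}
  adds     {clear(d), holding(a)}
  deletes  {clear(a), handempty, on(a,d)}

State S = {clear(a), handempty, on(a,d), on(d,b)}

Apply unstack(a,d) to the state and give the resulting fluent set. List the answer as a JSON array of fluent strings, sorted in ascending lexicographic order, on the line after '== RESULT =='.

Progress:
  pre ⊆ S: {clear(a), handempty, on(a,d)} ⊆ S  — applicable
  S \ del = {on(d,b)}
  ∪ add   = {clear(d), holding(a), on(d,b)}

== RESULT ==
["clear(d)", "holding(a)", "on(d,b)"]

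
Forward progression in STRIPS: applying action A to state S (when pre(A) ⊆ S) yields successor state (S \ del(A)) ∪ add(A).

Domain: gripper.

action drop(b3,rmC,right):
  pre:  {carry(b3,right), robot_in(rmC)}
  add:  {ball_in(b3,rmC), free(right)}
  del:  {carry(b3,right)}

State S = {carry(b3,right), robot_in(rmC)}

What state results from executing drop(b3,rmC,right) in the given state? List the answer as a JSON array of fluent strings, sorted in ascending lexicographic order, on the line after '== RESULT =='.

Compute (S \ del) ∪ add:
  pre ⊆ S: {carry(b3,right), robot_in(rmC)} ⊆ S  — applicable
  S \ del = {robot_in(rmC)}
  ∪ add   = {ball_in(b3,rmC), free(right), robot_in(rmC)}

== RESULT ==
["ball_in(b3,rmC)", "free(right)", "robot_in(rmC)"]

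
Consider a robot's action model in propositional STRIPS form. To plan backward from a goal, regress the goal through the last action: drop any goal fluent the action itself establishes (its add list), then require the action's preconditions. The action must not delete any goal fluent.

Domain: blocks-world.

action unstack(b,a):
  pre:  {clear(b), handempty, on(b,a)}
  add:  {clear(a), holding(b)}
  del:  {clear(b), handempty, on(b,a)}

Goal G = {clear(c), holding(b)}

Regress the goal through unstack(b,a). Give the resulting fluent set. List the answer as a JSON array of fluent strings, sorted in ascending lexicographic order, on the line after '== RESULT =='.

Regress:
  G ∩ del = {}  (empty — regression defined)
  G \ add = {clear(c), holding(b)} \ {clear(a), holding(b)} = {clear(c)}
  ∪ pre   = {clear(c)} ∪ {clear(b), handempty, on(b,a)}
          = {clear(b), clear(c), handempty, on(b,a)}

== RESULT ==
["clear(b)", "clear(c)", "handempty", "on(b,a)"]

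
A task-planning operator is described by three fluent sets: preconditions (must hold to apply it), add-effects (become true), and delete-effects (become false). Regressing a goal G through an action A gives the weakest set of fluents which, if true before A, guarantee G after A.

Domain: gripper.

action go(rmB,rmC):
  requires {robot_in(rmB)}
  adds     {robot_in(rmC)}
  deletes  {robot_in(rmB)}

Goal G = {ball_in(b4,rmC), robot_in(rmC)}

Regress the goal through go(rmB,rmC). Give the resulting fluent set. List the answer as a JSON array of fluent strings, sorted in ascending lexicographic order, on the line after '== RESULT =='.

Regress:
  G ∩ del = {}  (empty — regression defined)
  G \ add = {ball_in(b4,rmC), robot_in(rmC)} \ {robot_in(rmC)} = {ball_in(b4,rmC)}
  ∪ pre   = {ball_in(b4,rmC)} ∪ {robot_in(rmB)}
          = {ball_in(b4,rmC), robot_in(rmB)}

== RESULT ==
["ball_in(b4,rmC)", "robot_in(rmB)"]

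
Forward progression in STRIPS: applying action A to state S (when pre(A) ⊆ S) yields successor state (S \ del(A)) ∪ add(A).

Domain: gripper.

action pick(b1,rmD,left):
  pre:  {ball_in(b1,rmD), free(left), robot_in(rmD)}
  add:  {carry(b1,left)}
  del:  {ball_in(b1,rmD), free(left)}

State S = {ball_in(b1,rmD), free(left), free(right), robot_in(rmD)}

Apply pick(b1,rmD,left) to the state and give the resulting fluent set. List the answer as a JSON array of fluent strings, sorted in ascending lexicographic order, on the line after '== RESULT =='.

Progress:
  pre ⊆ S: {ball_in(b1,rmD), free(left), robot_in(rmD)} ⊆ S  — applicable
  S \ del = {free(right), robot_in(rmD)}
  ∪ add   = {carry(b1,left), free(right), robot_in(rmD)}

== RESULT ==
["carry(b1,left)", "free(right)", "robot_in(rmD)"]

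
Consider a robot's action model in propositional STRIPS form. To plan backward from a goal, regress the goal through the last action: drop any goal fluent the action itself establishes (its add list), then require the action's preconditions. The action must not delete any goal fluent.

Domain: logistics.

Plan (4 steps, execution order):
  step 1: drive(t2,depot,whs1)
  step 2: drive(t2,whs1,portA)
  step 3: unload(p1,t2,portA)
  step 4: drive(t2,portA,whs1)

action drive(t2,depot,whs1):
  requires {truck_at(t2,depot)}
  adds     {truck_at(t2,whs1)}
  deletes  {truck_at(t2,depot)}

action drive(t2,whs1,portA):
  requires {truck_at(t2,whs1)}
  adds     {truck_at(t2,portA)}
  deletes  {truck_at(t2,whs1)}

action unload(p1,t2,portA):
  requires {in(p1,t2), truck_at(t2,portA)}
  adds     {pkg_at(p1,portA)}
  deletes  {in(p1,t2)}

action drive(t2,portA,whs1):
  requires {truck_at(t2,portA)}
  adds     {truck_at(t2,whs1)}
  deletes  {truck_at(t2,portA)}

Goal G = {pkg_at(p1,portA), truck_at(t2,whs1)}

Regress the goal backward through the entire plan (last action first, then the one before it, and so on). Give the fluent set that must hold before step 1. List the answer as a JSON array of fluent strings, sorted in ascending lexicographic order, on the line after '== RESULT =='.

Work backward from the goal:
  through step 4 (drive(t2,portA,whs1)): drop {truck_at(t2,whs1)}, keep {pkg_at(p1,portA)}, require {truck_at(t2,portA)}
    → {pkg_at(p1,portA), truck_at(t2,portA)}
  through step 3 (unload(p1,t2,portA)): drop {pkg_at(p1,portA)}, keep {truck_at(t2,portA)}, require {in(p1,t2), truck_at(t2,portA)}
    → {in(p1,t2), truck_at(t2,portA)}
  through step 2 (drive(t2,whs1,portA)): drop {truck_at(t2,portA)}, keep {in(p1,t2)}, require {truck_at(t2,whs1)}
    → {in(p1,t2), truck_at(t2,whs1)}
  through step 1 (drive(t2,depot,whs1)): drop {truck_at(t2,whs1)}, keep {in(p1,t2)}, require {truck_at(t2,depot)}
    → {in(p1,t2), truck_at(t2,depot)}

== RESULT ==
["in(p1,t2)", "truck_at(t2,depot)"]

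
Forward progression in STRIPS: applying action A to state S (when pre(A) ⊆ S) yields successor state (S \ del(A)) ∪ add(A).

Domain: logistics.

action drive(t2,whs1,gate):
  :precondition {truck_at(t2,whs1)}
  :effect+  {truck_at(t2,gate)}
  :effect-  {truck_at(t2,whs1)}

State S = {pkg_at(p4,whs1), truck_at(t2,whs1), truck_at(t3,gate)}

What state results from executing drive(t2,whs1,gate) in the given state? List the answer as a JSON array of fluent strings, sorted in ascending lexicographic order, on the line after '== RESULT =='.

Compute (S \ del) ∪ add:
  pre ⊆ S: {truck_at(t2,whs1)} ⊆ S  — applicable
  S \ del = {pkg_at(p4,whs1), truck_at(t3,gate)}
  ∪ add   = {pkg_at(p4,whs1), truck_at(t2,gate), truck_at(t3,gate)}

== RESULT ==
["pkg_at(p4,whs1)", "truck_at(t2,gate)", "truck_at(t3,gate)"]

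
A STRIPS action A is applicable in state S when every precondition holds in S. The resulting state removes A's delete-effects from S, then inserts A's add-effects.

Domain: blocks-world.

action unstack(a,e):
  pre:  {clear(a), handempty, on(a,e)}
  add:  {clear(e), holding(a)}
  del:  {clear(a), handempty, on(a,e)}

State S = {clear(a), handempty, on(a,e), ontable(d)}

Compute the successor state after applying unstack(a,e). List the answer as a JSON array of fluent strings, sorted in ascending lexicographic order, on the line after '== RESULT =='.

Progress:
  pre ⊆ S: {clear(a), handempty, on(a,e)} ⊆ S  — applicable
  S \ del = {ontable(d)}
  ∪ add   = {clear(e), holding(a), ontable(d)}

== RESULT ==
["clear(e)", "holding(a)", "ontable(d)"]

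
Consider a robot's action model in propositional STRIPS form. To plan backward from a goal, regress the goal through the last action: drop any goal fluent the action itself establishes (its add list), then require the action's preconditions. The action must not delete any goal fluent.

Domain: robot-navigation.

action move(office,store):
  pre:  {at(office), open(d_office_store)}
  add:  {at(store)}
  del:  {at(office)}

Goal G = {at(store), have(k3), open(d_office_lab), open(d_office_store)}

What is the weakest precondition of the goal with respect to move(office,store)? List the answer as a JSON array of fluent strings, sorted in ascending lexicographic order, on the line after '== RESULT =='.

Regress:
  G ∩ del = {}  (empty — regression defined)
  G \ add = {at(store), have(k3), open(d_office_lab), open(d_office_store)} \ {at(store)} = {have(k3), open(d_office_lab), open(d_office_store)}
  ∪ pre   = {have(k3), open(d_office_lab), open(d_office_store)} ∪ {at(office), open(d_office_store)}
          = {at(office), have(k3), open(d_office_lab), open(d_office_store)}

== RESULT ==
["at(office)", "have(k3)", "open(d_office_lab)", "open(d_office_store)"]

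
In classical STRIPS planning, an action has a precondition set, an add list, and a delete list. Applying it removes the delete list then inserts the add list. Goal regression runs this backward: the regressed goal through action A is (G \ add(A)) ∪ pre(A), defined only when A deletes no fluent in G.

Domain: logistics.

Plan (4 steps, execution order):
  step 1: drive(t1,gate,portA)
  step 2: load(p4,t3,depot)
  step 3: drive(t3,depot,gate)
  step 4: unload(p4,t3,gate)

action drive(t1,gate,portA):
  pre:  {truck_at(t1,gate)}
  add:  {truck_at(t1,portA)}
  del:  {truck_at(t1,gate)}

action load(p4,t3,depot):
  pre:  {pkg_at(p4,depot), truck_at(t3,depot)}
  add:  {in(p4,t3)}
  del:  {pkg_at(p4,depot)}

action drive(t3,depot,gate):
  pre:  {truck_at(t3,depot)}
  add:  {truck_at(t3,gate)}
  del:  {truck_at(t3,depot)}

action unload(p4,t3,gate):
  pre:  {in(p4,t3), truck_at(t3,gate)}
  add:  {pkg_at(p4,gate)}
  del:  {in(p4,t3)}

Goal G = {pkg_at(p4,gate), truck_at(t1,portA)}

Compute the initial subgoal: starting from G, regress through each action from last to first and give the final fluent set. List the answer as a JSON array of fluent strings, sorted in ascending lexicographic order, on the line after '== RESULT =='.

Regress step by step:
  through step 4 (unload(p4,t3,gate)): drop {pkg_at(p4,gate)}, keep {truck_at(t1,portA)}, require {in(p4,t3), truck_at(t3,gate)}
    → {in(p4,t3), truck_at(t1,portA), truck_at(t3,gate)}
  through step 3 (drive(t3,depot,gate)): drop {truck_at(t3,gate)}, keep {in(p4,t3), truck_at(t1,portA)}, require {truck_at(t3,depot)}
    → {in(p4,t3), truck_at(t1,portA), truck_at(t3,depot)}
  through step 2 (load(p4,t3,depot)): drop {in(p4,t3)}, keep {truck_at(t1,portA), truck_at(t3,depot)}, require {pkg_at(p4,depot), truck_at(t3,depot)}
    → {pkg_at(p4,depot), truck_at(t1,portA), truck_at(t3,depot)}
  through step 1 (drive(t1,gate,portA)): drop {truck_at(t1,portA)}, keep {pkg_at(p4,depot), truck_at(t3,depot)}, require {truck_at(t1,gate)}
    → {pkg_at(p4,depot), truck_at(t1,gate), truck_at(t3,depot)}

== RESULT ==
["pkg_at(p4,depot)", "truck_at(t1,gate)", "truck_at(t3,depot)"]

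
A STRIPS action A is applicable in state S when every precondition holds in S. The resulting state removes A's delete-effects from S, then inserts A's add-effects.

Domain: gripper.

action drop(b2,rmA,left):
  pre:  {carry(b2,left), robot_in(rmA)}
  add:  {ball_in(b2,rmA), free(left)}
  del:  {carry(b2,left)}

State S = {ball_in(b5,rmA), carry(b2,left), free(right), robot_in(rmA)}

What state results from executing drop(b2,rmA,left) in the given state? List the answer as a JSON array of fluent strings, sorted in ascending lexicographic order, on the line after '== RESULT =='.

Compute (S \ del) ∪ add:
  pre ⊆ S: {carry(b2,left), robot_in(rmA)} ⊆ S  — applicable
  S \ del = {ball_in(b5,rmA), free(right), robot_in(rmA)}
  ∪ add   = {ball_in(b2,rmA), ball_in(b5,rmA), free(left), free(right), robot_in(rmA)}

== RESULT ==
["ball_in(b2,rmA)", "ball_in(b5,rmA)", "free(left)", "free(right)", "robot_in(rmA)"]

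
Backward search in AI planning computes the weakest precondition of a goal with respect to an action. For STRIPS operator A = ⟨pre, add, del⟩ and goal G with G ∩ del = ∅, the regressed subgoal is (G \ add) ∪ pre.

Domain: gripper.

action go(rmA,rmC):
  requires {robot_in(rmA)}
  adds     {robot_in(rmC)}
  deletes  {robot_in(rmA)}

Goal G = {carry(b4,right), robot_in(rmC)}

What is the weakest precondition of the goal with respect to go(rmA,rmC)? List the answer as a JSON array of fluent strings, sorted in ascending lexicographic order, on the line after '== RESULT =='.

Regress:
  G ∩ del = {}  (empty — regression defined)
  G \ add = {carry(b4,right), robot_in(rmC)} \ {robot_in(rmC)} = {carry(b4,right)}
  ∪ pre   = {carry(b4,right)} ∪ {robot_in(rmA)}
          = {carry(b4,right), robot_in(rmA)}

== RESULT ==
["carry(b4,right)", "robot_in(rmA)"]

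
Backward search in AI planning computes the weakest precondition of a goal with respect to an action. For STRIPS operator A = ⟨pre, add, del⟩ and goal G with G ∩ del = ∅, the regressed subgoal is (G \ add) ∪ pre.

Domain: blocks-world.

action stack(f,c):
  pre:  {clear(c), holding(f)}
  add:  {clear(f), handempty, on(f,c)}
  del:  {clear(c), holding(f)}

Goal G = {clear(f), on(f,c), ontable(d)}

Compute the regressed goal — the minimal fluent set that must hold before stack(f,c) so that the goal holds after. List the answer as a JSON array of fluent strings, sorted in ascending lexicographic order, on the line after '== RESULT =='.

Compute (G \ add) ∪ pre:
  G ∩ del = {}  (empty — regression defined)
  G \ add = {clear(f), on(f,c), ontable(d)} \ {clear(f), handempty, on(f,c)} = {ontable(d)}
  ∪ pre   = {ontable(d)} ∪ {clear(c), holding(f)}
          = {clear(c), holding(f), ontable(d)}

== RESULT ==
["clear(c)", "holding(f)", "ontable(d)"]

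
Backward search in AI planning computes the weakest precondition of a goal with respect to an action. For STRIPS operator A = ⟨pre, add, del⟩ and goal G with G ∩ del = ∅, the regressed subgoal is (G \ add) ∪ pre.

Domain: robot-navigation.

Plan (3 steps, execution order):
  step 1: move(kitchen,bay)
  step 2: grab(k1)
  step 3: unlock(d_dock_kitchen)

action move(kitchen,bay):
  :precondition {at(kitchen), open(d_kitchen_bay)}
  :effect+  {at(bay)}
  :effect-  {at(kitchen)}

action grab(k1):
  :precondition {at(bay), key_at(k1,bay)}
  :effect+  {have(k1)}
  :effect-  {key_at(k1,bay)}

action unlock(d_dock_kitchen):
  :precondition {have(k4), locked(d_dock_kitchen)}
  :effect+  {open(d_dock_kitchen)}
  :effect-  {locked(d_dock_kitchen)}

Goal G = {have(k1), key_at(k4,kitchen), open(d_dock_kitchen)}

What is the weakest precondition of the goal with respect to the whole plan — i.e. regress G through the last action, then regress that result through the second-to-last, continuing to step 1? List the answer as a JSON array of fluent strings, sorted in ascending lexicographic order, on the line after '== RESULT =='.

Regress step by step:
  through step 3 (unlock(d_dock_kitchen)): drop {open(d_dock_kitchen)}, keep {have(k1), key_at(k4,kitchen)}, require {have(k4), locked(d_dock_kitchen)}
    → {have(k1), have(k4), key_at(k4,kitchen), locked(d_dock_kitchen)}
  through step 2 (grab(k1)): drop {have(k1)}, keep {have(k4), key_at(k4,kitchen), locked(d_dock_kitchen)}, require {at(bay), key_at(k1,bay)}
    → {at(bay), have(k4), key_at(k1,bay), key_at(k4,kitchen), locked(d_dock_kitchen)}
  through step 1 (move(kitchen,bay)): drop {at(bay)}, keep {have(k4), key_at(k1,bay), key_at(k4,kitchen), locked(d_dock_kitchen)}, require {at(kitchen), open(d_kitchen_bay)}
    → {at(kitchen), have(k4), key_at(k1,bay), key_at(k4,kitchen), locked(d_dock_kitchen), open(d_kitchen_bay)}

== RESULT ==
["at(kitchen)", "have(k4)", "key_at(k1,bay)", "key_at(k4,kitchen)", "locked(d_dock_kitchen)", "open(d_kitchen_bay)"]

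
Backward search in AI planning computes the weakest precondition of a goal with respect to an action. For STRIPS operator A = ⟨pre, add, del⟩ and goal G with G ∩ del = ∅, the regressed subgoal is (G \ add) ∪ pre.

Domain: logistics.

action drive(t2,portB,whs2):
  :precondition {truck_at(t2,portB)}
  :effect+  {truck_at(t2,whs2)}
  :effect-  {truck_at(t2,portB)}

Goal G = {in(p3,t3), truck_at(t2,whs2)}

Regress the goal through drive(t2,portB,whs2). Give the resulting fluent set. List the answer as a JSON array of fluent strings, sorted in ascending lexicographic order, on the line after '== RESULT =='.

Compute (G \ add) ∪ pre:
  G ∩ del = {}  (empty — regression defined)
  G \ add = {in(p3,t3), truck_at(t2,whs2)} \ {truck_at(t2,whs2)} = {in(p3,t3)}
  ∪ pre   = {in(p3,t3)} ∪ {truck_at(t2,portB)}
          = {in(p3,t3), truck_at(t2,portB)}

== RESULT ==
["in(p3,t3)", "truck_at(t2,portB)"]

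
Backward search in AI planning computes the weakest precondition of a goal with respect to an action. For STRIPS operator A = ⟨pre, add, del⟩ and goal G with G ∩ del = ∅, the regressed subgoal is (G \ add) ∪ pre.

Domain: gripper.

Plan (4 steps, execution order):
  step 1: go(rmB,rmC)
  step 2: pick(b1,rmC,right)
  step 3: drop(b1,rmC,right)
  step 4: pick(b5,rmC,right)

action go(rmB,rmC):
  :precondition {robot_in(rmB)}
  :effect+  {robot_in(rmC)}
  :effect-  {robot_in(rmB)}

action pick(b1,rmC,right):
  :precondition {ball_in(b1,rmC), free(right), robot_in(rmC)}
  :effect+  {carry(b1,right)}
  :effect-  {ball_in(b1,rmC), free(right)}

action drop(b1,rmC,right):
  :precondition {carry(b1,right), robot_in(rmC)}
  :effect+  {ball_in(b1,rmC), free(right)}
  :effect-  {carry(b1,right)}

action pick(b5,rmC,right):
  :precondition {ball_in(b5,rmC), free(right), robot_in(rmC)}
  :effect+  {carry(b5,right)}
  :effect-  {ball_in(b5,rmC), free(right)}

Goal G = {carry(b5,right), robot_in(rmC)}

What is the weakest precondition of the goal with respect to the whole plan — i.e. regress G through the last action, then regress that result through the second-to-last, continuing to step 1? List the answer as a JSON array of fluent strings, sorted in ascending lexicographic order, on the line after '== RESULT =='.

Regress step by step:
  through step 4 (pick(b5,rmC,right)): drop {carry(b5,right)}, keep {robot_in(rmC)}, require {ball_in(b5,rmC), free(right), robot_in(rmC)}
    → {ball_in(b5,rmC), free(right), robot_in(rmC)}
  through step 3 (drop(b1,rmC,right)): drop {free(right)}, keep {ball_in(b5,rmC), robot_in(rmC)}, require {carry(b1,right), robot_in(rmC)}
    → {ball_in(b5,rmC), carry(b1,right), robot_in(rmC)}
  through step 2 (pick(b1,rmC,right)): drop {carry(b1,right)}, keep {ball_in(b5,rmC), robot_in(rmC)}, require {ball_in(b1,rmC), free(right), robot_in(rmC)}
    → {ball_in(b1,rmC), ball_in(b5,rmC), free(right), robot_in(rmC)}
  through step 1 (go(rmB,rmC)): drop {robot_in(rmC)}, keep {ball_in(b1,rmC), ball_in(b5,rmC), free(right)}, require {robot_in(rmB)}
    → {ball_in(b1,rmC), ball_in(b5,rmC), free(right), robot_in(rmB)}

== RESULT ==
["ball_in(b1,rmC)", "ball_in(b5,rmC)", "free(right)", "robot_in(rmB)"]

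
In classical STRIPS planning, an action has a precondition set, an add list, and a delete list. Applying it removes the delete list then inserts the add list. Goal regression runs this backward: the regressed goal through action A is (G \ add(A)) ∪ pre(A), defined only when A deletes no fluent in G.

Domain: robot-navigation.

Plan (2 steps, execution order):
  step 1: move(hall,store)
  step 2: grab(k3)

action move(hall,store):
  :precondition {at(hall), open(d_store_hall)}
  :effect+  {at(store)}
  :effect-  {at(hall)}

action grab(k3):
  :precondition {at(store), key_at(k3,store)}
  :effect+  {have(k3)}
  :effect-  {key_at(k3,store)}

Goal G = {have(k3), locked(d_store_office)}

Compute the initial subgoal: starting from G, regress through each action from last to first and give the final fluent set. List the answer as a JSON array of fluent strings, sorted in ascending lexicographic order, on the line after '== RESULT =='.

Work backward from the goal:
  through step 2 (grab(k3)): drop {have(k3)}, keep {locked(d_store_office)}, require {at(store), key_at(k3,store)}
    → {at(store), key_at(k3,store), locked(d_store_office)}
  through step 1 (move(hall,store)): drop {at(store)}, keep {key_at(k3,store), locked(d_store_office)}, require {at(hall), open(d_store_hall)}
    → {at(hall), key_at(k3,store), locked(d_store_office), open(d_store_hall)}

== RESULT ==
["at(hall)", "key_at(k3,store)", "locked(d_store_office)", "open(d_store_hall)"]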